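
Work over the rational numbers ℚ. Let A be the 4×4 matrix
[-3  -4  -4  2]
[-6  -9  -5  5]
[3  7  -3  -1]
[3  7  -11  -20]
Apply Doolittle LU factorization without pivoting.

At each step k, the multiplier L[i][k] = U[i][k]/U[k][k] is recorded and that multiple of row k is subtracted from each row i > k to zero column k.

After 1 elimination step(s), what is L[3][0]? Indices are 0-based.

Step 1: pivot at (0,0) is -3.
  row1 ← row1 − (2)·row0  ⇒  L[1][0]=2, U row1=(0, -1, 3, 1)
  row2 ← row2 − (-1)·row0  ⇒  L[2][0]=-1, U row2=(0, 3, -7, 1)
  row3 ← row3 − (-1)·row0  ⇒  L[3][0]=-1, U row3=(0, 3, -15, -18)

L[3][0] = -1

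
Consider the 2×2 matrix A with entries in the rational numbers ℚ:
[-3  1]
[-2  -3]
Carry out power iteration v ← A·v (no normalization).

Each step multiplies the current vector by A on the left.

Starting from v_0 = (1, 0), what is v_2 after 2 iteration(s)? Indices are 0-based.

v_0 = (1, 0).
v_1 = A·v_0 = (-3, -2).
v_2 = A·v_1 = (7, 12).

v_2 = (7, 12)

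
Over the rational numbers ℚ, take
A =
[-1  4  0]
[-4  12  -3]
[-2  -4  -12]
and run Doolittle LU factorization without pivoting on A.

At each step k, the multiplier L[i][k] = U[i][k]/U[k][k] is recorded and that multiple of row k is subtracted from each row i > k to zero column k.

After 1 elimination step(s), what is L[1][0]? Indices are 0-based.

k=0: U[0][0]=-1
  eliminate (1,0): mult=4, new row 1: (0, -4, -3); set L[1][0]=4
  eliminate (2,0): mult=2, new row 2: (0, -12, -12); set L[2][0]=2

L[1][0] = 4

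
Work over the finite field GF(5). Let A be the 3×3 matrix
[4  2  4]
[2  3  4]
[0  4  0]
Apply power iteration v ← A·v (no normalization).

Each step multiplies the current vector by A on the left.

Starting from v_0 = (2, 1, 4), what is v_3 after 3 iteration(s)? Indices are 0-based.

v_3 = (1, 1, 3)

v_0 = (2, 1, 4).
v_1 = A·v_0 = (1, 3, 4).
v_2 = A·v_1 = (1, 2, 2).
v_3 = A·v_2 = (1, 1, 3).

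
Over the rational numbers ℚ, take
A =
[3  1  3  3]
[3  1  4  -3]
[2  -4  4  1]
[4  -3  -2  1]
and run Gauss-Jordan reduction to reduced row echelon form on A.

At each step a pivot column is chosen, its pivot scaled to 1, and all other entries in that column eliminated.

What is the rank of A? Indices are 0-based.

pivot(0,0)=3: scale R0 → (1, 1/3, 1, 1)
  clear (1,0): R1 −= (3)R0 → (0, 0, 1, -6)
  clear (2,0): R2 −= (2)R0 → (0, -14/3, 2, -1)
  clear (3,0): R3 −= (4)R0 → (0, -13/3, -6, -3)
pivot(1,1): swap R1↔R2
pivot(1,1)=-14/3: scale R1 → (0, 1, -3/7, 3/14)
  clear (0,1): R0 −= (1/3)R1 → (1, 0, 8/7, 13/14)
  clear (3,1): R3 −= (-13/3)R1 → (0, 0, -55/7, -29/14)
pivot(2,2)=1: scale R2 → (0, 0, 1, -6)
  clear (0,2): R0 −= (8/7)R2 → (1, 0, 0, 109/14)
  clear (1,2): R1 −= (-3/7)R2 → (0, 1, 0, -33/14)
  clear (3,2): R3 −= (-55/7)R2 → (0, 0, 0, -689/14)
pivot(3,3)=-689/14: scale R3 → (0, 0, 0, 1)
  clear (0,3): R0 −= (109/14)R3 → (1, 0, 0, 0)
  clear (1,3): R1 −= (-33/14)R3 → (0, 1, 0, 0)
  clear (2,3): R2 −= (-6)R3 → (0, 0, 1, 0)

rank = 4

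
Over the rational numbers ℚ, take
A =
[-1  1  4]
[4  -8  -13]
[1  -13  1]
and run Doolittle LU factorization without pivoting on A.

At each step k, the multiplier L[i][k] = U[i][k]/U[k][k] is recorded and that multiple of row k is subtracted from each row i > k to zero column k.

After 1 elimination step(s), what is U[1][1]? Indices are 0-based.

[col 0] pivot -1
  R1 -= -4*R0 → (0, -4, 3)  (L[1][0] := -4)
  R2 -= -1*R0 → (0, -12, 5)  (L[2][0] := -1)

U[1][1] = -4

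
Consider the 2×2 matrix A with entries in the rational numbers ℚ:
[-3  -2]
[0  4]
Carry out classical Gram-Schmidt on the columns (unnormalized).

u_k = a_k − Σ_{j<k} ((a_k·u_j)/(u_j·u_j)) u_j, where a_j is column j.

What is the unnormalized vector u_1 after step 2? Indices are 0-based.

u_1 = (0, 4)

Step 1: u_0 = a_0 = (-3, 0).
Step 2: u_1 = a_1 − (2/3)·u_0 = (0, 4).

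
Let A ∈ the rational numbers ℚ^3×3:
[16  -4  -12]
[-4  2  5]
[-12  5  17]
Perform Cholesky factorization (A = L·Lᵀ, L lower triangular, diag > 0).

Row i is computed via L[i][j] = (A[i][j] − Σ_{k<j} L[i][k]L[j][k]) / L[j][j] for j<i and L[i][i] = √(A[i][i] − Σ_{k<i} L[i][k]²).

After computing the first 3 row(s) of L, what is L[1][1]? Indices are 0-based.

Step 1: L[0][0] = √(16) = 4.
  L[1][0] = (-4) / L[0][0] = -1.
Step 2: L[1][1] = √(1) = 1.
  L[2][0] = (-12) / L[0][0] = -3.
  L[2][1] = (2) / L[1][1] = 2.
Step 3: L[2][2] = √(4) = 2.

L[1][1] = 1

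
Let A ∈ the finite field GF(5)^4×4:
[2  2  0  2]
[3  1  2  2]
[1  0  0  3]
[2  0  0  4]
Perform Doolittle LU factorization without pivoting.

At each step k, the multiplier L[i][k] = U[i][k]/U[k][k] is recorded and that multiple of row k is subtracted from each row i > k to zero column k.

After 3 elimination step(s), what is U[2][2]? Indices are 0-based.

U[2][2] = 4

Step 1: pivot at (0,0) is 2.
  row1 ← row1 − (4)·row0  ⇒  L[1][0]=4, U row1=(0, 3, 2, 4)
  row2 ← row2 − (3)·row0  ⇒  L[2][0]=3, U row2=(0, 4, 0, 2)
  row3 ← row3 − (1)·row0  ⇒  L[3][0]=1, U row3=(0, 3, 0, 2)
Step 2: pivot at (1,1) is 3.
  row2 ← row2 − (3)·row1  ⇒  L[2][1]=3, U row2=(0, 0, 4, 0)
  row3 ← row3 − (1)·row1  ⇒  L[3][1]=1, U row3=(0, 0, 3, 3)
Step 3: pivot at (2,2) is 4.
  row3 ← row3 − (2)·row2  ⇒  L[3][2]=2, U row3=(0, 0, 0, 3)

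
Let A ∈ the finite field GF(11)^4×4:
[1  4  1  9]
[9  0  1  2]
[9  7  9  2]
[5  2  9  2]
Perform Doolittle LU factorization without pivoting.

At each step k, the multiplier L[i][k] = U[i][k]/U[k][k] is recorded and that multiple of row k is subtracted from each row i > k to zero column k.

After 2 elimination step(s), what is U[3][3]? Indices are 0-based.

U[3][3] = 2

Step 1: pivot at (0,0) is 1.
  row1 ← row1 − (9)·row0  ⇒  L[1][0]=9, U row1=(0, 8, 3, 9)
  row2 ← row2 − (9)·row0  ⇒  L[2][0]=9, U row2=(0, 4, 0, 9)
  row3 ← row3 − (5)·row0  ⇒  L[3][0]=5, U row3=(0, 4, 4, 1)
Step 2: pivot at (1,1) is 8.
  row2 ← row2 − (6)·row1  ⇒  L[2][1]=6, U row2=(0, 0, 4, 10)
  row3 ← row3 − (6)·row1  ⇒  L[3][1]=6, U row3=(0, 0, 8, 2)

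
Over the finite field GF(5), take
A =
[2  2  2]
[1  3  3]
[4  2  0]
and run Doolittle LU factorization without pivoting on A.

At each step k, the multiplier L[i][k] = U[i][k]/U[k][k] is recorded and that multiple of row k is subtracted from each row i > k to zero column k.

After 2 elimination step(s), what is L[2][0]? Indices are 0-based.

[col 0] pivot 2
  R1 -= 3*R0 → (0, 2, 2)  (L[1][0] := 3)
  R2 -= 2*R0 → (0, 3, 1)  (L[2][0] := 2)
[col 1] pivot 2
  R2 -= 4*R1 → (0, 0, 3)  (L[2][1] := 4)

L[2][0] = 2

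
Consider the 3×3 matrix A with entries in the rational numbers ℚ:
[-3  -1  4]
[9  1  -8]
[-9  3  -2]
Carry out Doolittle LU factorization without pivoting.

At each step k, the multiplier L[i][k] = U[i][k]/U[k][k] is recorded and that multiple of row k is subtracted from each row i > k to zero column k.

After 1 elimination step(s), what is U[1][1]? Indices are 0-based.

U[1][1] = -2

[col 0] pivot -3
  R1 -= -3*R0 → (0, -2, 4)  (L[1][0] := -3)
  R2 -= 3*R0 → (0, 6, -14)  (L[2][0] := 3)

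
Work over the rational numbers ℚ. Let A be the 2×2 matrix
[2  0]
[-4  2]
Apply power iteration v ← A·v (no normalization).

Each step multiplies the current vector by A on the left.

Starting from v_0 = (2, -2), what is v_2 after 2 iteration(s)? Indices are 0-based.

v_2 = (8, -40)

v_0 = (2, -2).
v_1 = A·v_0 = (4, -12).
v_2 = A·v_1 = (8, -40).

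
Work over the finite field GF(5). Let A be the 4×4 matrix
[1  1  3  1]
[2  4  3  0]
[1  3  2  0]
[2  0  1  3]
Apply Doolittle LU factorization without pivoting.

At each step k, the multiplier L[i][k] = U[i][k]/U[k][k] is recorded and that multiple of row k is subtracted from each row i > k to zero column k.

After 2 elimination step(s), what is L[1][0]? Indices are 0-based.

k=0: U[0][0]=1
  eliminate (1,0): mult=2, new row 1: (0, 2, 2, 3); set L[1][0]=2
  eliminate (2,0): mult=1, new row 2: (0, 2, 4, 4); set L[2][0]=1
  eliminate (3,0): mult=2, new row 3: (0, 3, 0, 1); set L[3][0]=2
k=1: U[1][1]=2
  eliminate (2,1): mult=1, new row 2: (0, 0, 2, 1); set L[2][1]=1
  eliminate (3,1): mult=4, new row 3: (0, 0, 2, 4); set L[3][1]=4

L[1][0] = 2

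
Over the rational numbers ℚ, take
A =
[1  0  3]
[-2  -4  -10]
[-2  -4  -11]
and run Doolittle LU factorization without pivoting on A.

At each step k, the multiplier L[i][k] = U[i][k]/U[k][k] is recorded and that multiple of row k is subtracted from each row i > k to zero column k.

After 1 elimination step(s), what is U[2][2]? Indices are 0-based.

Step 1: pivot at (0,0) is 1.
  row1 ← row1 − (-2)·row0  ⇒  L[1][0]=-2, U row1=(0, -4, -4)
  row2 ← row2 − (-2)·row0  ⇒  L[2][0]=-2, U row2=(0, -4, -5)

U[2][2] = -5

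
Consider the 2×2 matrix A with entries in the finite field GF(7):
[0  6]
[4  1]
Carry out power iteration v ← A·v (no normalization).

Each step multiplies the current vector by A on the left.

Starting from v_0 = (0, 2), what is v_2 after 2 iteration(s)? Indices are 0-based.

v_0 = (0, 2).
v_1 = A·v_0 = (5, 2).
v_2 = A·v_1 = (5, 1).

v_2 = (5, 1)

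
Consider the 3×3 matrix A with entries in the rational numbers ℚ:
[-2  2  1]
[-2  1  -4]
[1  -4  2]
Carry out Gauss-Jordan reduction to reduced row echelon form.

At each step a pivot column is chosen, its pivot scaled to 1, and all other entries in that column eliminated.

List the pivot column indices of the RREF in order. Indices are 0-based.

pivot columns: 0, 1, 2

pivot(0,0)=-2: scale R0 → (1, -1, -1/2)
  clear (1,0): R1 −= (-2)R0 → (0, -1, -5)
  clear (2,0): R2 −= (1)R0 → (0, -3, 5/2)
pivot(1,1)=-1: scale R1 → (0, 1, 5)
  clear (0,1): R0 −= (-1)R1 → (1, 0, 9/2)
  clear (2,1): R2 −= (-3)R1 → (0, 0, 35/2)
pivot(2,2)=35/2: scale R2 → (0, 0, 1)
  clear (0,2): R0 −= (9/2)R2 → (1, 0, 0)
  clear (1,2): R1 −= (5)R2 → (0, 1, 0)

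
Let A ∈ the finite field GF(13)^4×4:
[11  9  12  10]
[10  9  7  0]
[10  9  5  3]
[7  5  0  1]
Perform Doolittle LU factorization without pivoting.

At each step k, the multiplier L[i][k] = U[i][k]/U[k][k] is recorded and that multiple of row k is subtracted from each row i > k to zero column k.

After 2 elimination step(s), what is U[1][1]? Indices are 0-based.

U[1][1] = 2

[col 0] pivot 11
  R1 -= 8*R0 → (0, 2, 2, 11)  (L[1][0] := 8)
  R2 -= 8*R0 → (0, 2, 0, 1)  (L[2][0] := 8)
  R3 -= 3*R0 → (0, 4, 3, 10)  (L[3][0] := 3)
[col 1] pivot 2
  R2 -= 1*R1 → (0, 0, 11, 3)  (L[2][1] := 1)
  R3 -= 2*R1 → (0, 0, 12, 1)  (L[3][1] := 2)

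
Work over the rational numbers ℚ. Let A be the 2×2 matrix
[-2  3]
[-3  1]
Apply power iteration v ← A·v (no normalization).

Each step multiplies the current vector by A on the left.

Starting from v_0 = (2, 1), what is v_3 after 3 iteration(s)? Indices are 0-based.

v_0 = (2, 1).
v_1 = A·v_0 = (-1, -5).
v_2 = A·v_1 = (-13, -2).
v_3 = A·v_2 = (20, 37).

v_3 = (20, 37)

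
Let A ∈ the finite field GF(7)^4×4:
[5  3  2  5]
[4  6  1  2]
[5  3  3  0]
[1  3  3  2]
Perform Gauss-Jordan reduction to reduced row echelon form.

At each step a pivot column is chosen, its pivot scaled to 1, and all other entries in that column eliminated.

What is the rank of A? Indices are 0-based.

rank = 4

step 1: normalize row 0 (÷5) = (1, 2, 6, 1)
  row 1: subtract 4×row0 = (0, 5, 5, 5)
  row 2: subtract 5×row0 = (0, 0, 1, 2)
  row 3: subtract 1×row0 = (0, 1, 4, 1)
step 2: normalize row 1 (÷5) = (0, 1, 1, 1)
  row 0: subtract 2×row1 = (1, 0, 4, 6)
  row 3: subtract 1×row1 = (0, 0, 3, 0)
step 3: normalize row 2 (÷1) = (0, 0, 1, 2)
  row 0: subtract 4×row2 = (1, 0, 0, 5)
  row 1: subtract 1×row2 = (0, 1, 0, 6)
  row 3: subtract 3×row2 = (0, 0, 0, 1)
step 4: normalize row 3 (÷1) = (0, 0, 0, 1)
  row 0: subtract 5×row3 = (1, 0, 0, 0)
  row 1: subtract 6×row3 = (0, 1, 0, 0)
  row 2: subtract 2×row3 = (0, 0, 1, 0)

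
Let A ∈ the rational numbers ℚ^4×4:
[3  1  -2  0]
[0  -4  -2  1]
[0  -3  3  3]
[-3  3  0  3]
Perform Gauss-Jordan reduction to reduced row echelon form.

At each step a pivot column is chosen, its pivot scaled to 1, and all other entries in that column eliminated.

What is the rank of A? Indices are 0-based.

rank = 4

pivot(0,0)=3: scale R0 → (1, 1/3, -2/3, 0)
  clear (3,0): R3 −= (-3)R0 → (0, 4, -2, 3)
pivot(1,1)=-4: scale R1 → (0, 1, 1/2, -1/4)
  clear (0,1): R0 −= (1/3)R1 → (1, 0, -5/6, 1/12)
  clear (2,1): R2 −= (-3)R1 → (0, 0, 9/2, 9/4)
  clear (3,1): R3 −= (4)R1 → (0, 0, -4, 4)
pivot(2,2)=9/2: scale R2 → (0, 0, 1, 1/2)
  clear (0,2): R0 −= (-5/6)R2 → (1, 0, 0, 1/2)
  clear (1,2): R1 −= (1/2)R2 → (0, 1, 0, -1/2)
  clear (3,2): R3 −= (-4)R2 → (0, 0, 0, 6)
pivot(3,3)=6: scale R3 → (0, 0, 0, 1)
  clear (0,3): R0 −= (1/2)R3 → (1, 0, 0, 0)
  clear (1,3): R1 −= (-1/2)R3 → (0, 1, 0, 0)
  clear (2,3): R2 −= (1/2)R3 → (0, 0, 1, 0)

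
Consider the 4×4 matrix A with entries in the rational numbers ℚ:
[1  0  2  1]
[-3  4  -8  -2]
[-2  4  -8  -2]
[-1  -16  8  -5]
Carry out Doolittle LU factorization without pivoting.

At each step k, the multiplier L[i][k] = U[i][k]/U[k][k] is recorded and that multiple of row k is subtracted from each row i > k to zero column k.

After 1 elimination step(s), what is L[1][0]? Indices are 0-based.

L[1][0] = -3

Step 1: pivot at (0,0) is 1.
  row1 ← row1 − (-3)·row0  ⇒  L[1][0]=-3, U row1=(0, 4, -2, 1)
  row2 ← row2 − (-2)·row0  ⇒  L[2][0]=-2, U row2=(0, 4, -4, 0)
  row3 ← row3 − (-1)·row0  ⇒  L[3][0]=-1, U row3=(0, -16, 10, -4)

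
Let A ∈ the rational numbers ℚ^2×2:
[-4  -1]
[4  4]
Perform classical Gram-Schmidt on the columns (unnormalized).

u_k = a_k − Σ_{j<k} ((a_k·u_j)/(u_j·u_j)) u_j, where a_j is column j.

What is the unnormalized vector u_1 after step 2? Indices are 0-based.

Step 1: u_0 = a_0 = (-4, 4).
Step 2: u_1 = a_1 − (5/8)·u_0 = (3/2, 3/2).

u_1 = (3/2, 3/2)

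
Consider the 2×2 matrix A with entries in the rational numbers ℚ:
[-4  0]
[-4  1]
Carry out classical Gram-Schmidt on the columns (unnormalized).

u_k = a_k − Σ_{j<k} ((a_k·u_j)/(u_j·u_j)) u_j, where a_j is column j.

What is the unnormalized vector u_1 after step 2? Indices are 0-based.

Step 1: u_0 = a_0 = (-4, -4).
Step 2: u_1 = a_1 − (-1/8)·u_0 = (-1/2, 1/2).

u_1 = (-1/2, 1/2)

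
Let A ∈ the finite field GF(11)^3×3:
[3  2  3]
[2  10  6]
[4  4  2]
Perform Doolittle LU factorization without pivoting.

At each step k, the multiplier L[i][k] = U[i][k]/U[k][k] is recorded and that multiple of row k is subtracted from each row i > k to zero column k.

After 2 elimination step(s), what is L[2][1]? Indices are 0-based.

[col 0] pivot 3
  R1 -= 8*R0 → (0, 5, 4)  (L[1][0] := 8)
  R2 -= 5*R0 → (0, 5, 9)  (L[2][0] := 5)
[col 1] pivot 5
  R2 -= 1*R1 → (0, 0, 5)  (L[2][1] := 1)

L[2][1] = 1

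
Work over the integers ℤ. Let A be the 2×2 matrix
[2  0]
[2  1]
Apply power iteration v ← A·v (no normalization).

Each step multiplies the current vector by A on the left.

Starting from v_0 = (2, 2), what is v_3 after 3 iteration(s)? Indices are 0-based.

v_0 = (2, 2).
v_1 = A·v_0 = (4, 6).
v_2 = A·v_1 = (8, 14).
v_3 = A·v_2 = (16, 30).

v_3 = (16, 30)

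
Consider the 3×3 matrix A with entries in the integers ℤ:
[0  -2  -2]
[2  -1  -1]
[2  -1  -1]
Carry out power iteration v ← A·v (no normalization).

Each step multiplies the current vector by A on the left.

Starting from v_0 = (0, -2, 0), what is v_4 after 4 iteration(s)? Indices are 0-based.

v_0 = (0, -2, 0).
v_1 = A·v_0 = (4, 2, 2).
v_2 = A·v_1 = (-8, 4, 4).
v_3 = A·v_2 = (-16, -24, -24).
v_4 = A·v_3 = (96, 16, 16).

v_4 = (96, 16, 16)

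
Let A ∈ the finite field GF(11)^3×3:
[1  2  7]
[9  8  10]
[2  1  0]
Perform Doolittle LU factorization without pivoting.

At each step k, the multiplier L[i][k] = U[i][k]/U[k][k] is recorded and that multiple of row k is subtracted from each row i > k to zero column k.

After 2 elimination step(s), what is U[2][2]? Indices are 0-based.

Step 1: pivot at (0,0) is 1.
  row1 ← row1 − (9)·row0  ⇒  L[1][0]=9, U row1=(0, 1, 2)
  row2 ← row2 − (2)·row0  ⇒  L[2][0]=2, U row2=(0, 8, 8)
Step 2: pivot at (1,1) is 1.
  row2 ← row2 − (8)·row1  ⇒  L[2][1]=8, U row2=(0, 0, 3)

U[2][2] = 3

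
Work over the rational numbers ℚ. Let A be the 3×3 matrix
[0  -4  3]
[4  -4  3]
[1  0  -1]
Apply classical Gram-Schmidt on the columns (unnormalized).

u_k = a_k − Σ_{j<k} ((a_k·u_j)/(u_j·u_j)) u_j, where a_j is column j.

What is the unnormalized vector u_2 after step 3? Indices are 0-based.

u_2 = (-2/9, 2/9, -8/9)

Step 1: u_0 = a_0 = (0, 4, 1).
Step 2: u_1 = a_1 − (-16/17)·u_0 = (-4, -4/17, 16/17).
Step 3: u_2 = a_2 − (11/17)·u_0 − (-29/36)·u_1 = (-2/9, 2/9, -8/9).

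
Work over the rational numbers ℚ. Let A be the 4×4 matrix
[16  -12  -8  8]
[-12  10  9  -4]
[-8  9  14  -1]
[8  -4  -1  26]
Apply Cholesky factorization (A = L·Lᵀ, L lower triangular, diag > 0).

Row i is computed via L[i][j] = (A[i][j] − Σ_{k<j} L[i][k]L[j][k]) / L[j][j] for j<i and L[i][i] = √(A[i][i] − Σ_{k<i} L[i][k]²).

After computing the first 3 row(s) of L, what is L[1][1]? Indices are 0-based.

Step 1: L[0][0] = √(16) = 4.
  L[1][0] = (-12) / L[0][0] = -3.
Step 2: L[1][1] = √(1) = 1.
  L[2][0] = (-8) / L[0][0] = -2.
  L[2][1] = (3) / L[1][1] = 3.
Step 3: L[2][2] = √(1) = 1.

L[1][1] = 1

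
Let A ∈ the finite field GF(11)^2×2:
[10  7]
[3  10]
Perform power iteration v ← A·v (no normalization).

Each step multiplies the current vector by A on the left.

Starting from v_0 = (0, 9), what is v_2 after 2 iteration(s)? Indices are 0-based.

v_0 = (0, 9).
v_1 = A·v_0 = (8, 2).
v_2 = A·v_1 = (6, 0).

v_2 = (6, 0)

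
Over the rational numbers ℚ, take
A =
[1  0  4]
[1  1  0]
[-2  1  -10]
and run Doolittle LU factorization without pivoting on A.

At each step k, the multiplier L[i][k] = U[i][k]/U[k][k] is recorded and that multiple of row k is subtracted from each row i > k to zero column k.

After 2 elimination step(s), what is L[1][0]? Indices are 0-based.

L[1][0] = 1

Step 1: pivot at (0,0) is 1.
  row1 ← row1 − (1)·row0  ⇒  L[1][0]=1, U row1=(0, 1, -4)
  row2 ← row2 − (-2)·row0  ⇒  L[2][0]=-2, U row2=(0, 1, -2)
Step 2: pivot at (1,1) is 1.
  row2 ← row2 − (1)·row1  ⇒  L[2][1]=1, U row2=(0, 0, 2)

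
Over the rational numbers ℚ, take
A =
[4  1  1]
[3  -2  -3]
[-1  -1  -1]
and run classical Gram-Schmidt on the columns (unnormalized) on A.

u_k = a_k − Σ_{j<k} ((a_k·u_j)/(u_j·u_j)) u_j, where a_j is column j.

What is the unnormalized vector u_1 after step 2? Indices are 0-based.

u_1 = (15/13, -49/26, -27/26)

Step 1: u_0 = a_0 = (4, 3, -1).
Step 2: u_1 = a_1 − (-1/26)·u_0 = (15/13, -49/26, -27/26).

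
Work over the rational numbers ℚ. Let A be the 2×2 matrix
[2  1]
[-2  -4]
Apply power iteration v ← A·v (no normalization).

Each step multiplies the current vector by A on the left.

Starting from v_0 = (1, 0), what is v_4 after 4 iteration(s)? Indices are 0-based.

v_4 = (-4, 64)

v_0 = (1, 0).
v_1 = A·v_0 = (2, -2).
v_2 = A·v_1 = (2, 4).
v_3 = A·v_2 = (8, -20).
v_4 = A·v_3 = (-4, 64).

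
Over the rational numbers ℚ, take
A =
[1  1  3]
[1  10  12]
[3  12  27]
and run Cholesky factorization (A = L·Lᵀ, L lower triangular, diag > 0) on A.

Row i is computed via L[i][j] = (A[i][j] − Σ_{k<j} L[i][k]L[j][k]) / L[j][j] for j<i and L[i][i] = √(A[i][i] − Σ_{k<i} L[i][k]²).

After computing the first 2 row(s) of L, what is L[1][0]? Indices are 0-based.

Step 1: L[0][0] = √(1) = 1.
  L[1][0] = (1) / L[0][0] = 1.
Step 2: L[1][1] = √(9) = 3.

L[1][0] = 1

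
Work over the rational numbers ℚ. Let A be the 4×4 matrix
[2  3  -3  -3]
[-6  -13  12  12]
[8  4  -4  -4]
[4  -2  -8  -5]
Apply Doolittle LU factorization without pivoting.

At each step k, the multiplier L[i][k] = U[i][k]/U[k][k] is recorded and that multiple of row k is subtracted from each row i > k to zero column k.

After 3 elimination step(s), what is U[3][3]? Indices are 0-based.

U[3][3] = 3

Step 1: pivot at (0,0) is 2.
  row1 ← row1 − (-3)·row0  ⇒  L[1][0]=-3, U row1=(0, -4, 3, 3)
  row2 ← row2 − (4)·row0  ⇒  L[2][0]=4, U row2=(0, -8, 8, 8)
  row3 ← row3 − (2)·row0  ⇒  L[3][0]=2, U row3=(0, -8, -2, 1)
Step 2: pivot at (1,1) is -4.
  row2 ← row2 − (2)·row1  ⇒  L[2][1]=2, U row2=(0, 0, 2, 2)
  row3 ← row3 − (2)·row1  ⇒  L[3][1]=2, U row3=(0, 0, -8, -5)
Step 3: pivot at (2,2) is 2.
  row3 ← row3 − (-4)·row2  ⇒  L[3][2]=-4, U row3=(0, 0, 0, 3)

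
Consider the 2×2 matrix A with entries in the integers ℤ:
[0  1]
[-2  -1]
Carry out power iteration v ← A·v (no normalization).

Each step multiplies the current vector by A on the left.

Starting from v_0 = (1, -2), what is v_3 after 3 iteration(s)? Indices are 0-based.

v_0 = (1, -2).
v_1 = A·v_0 = (-2, 0).
v_2 = A·v_1 = (0, 4).
v_3 = A·v_2 = (4, -4).

v_3 = (4, -4)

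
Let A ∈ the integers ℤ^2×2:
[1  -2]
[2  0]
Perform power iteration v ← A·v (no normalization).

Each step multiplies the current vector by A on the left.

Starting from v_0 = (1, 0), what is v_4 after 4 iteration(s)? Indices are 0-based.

v_4 = (5, -14)

v_0 = (1, 0).
v_1 = A·v_0 = (1, 2).
v_2 = A·v_1 = (-3, 2).
v_3 = A·v_2 = (-7, -6).
v_4 = A·v_3 = (5, -14).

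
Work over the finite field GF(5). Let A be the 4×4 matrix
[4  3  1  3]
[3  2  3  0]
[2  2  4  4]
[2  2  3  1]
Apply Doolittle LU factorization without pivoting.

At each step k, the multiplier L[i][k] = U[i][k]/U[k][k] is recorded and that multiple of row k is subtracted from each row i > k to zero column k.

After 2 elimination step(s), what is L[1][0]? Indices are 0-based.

L[1][0] = 2

[col 0] pivot 4
  R1 -= 2*R0 → (0, 1, 1, 4)  (L[1][0] := 2)
  R2 -= 3*R0 → (0, 3, 1, 0)  (L[2][0] := 3)
  R3 -= 3*R0 → (0, 3, 0, 2)  (L[3][0] := 3)
[col 1] pivot 1
  R2 -= 3*R1 → (0, 0, 3, 3)  (L[2][1] := 3)
  R3 -= 3*R1 → (0, 0, 2, 0)  (L[3][1] := 3)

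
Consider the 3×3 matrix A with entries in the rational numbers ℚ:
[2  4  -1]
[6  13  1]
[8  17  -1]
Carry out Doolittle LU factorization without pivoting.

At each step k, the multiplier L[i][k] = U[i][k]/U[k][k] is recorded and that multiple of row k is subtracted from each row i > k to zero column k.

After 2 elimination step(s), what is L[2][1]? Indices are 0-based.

[col 0] pivot 2
  R1 -= 3*R0 → (0, 1, 4)  (L[1][0] := 3)
  R2 -= 4*R0 → (0, 1, 3)  (L[2][0] := 4)
[col 1] pivot 1
  R2 -= 1*R1 → (0, 0, -1)  (L[2][1] := 1)

L[2][1] = 1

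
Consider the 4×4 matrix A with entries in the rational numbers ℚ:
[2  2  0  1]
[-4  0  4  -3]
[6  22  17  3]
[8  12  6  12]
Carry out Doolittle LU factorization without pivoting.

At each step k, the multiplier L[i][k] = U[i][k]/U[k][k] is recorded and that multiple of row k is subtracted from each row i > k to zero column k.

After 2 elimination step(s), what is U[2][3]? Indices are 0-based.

Step 1: pivot at (0,0) is 2.
  row1 ← row1 − (-2)·row0  ⇒  L[1][0]=-2, U row1=(0, 4, 4, -1)
  row2 ← row2 − (3)·row0  ⇒  L[2][0]=3, U row2=(0, 16, 17, 0)
  row3 ← row3 − (4)·row0  ⇒  L[3][0]=4, U row3=(0, 4, 6, 8)
Step 2: pivot at (1,1) is 4.
  row2 ← row2 − (4)·row1  ⇒  L[2][1]=4, U row2=(0, 0, 1, 4)
  row3 ← row3 − (1)·row1  ⇒  L[3][1]=1, U row3=(0, 0, 2, 9)

U[2][3] = 4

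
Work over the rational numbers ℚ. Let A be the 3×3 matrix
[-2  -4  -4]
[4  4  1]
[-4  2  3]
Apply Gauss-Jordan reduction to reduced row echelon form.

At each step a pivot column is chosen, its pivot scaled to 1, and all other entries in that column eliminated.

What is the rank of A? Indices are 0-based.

rank = 3

step 1: normalize row 0 (÷-2) = (1, 2, 2)
  row 1: subtract 4×row0 = (0, -4, -7)
  row 2: subtract -4×row0 = (0, 10, 11)
step 2: normalize row 1 (÷-4) = (0, 1, 7/4)
  row 0: subtract 2×row1 = (1, 0, -3/2)
  row 2: subtract 10×row1 = (0, 0, -13/2)
step 3: normalize row 2 (÷-13/2) = (0, 0, 1)
  row 0: subtract -3/2×row2 = (1, 0, 0)
  row 1: subtract 7/4×row2 = (0, 1, 0)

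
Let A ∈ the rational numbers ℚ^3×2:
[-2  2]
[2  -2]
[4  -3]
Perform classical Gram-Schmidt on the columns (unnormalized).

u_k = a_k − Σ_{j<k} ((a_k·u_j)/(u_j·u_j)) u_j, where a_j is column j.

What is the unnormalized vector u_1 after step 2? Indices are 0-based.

Step 1: u_0 = a_0 = (-2, 2, 4).
Step 2: u_1 = a_1 − (-5/6)·u_0 = (1/3, -1/3, 1/3).

u_1 = (1/3, -1/3, 1/3)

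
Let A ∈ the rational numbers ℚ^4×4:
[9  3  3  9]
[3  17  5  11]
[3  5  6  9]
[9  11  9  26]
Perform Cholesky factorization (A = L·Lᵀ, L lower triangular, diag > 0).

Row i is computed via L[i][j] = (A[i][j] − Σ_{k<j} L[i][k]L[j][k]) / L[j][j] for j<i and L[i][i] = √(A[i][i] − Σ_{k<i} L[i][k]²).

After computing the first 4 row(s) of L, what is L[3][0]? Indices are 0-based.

L[3][0] = 3

Step 1: L[0][0] = √(9) = 3.
  L[1][0] = (3) / L[0][0] = 1.
Step 2: L[1][1] = √(16) = 4.
  L[2][0] = (3) / L[0][0] = 1.
  L[2][1] = (4) / L[1][1] = 1.
Step 3: L[2][2] = √(4) = 2.
  L[3][0] = (9) / L[0][0] = 3.
  L[3][1] = (8) / L[1][1] = 2.
  L[3][2] = (4) / L[2][2] = 2.
Step 4: L[3][3] = √(9) = 3.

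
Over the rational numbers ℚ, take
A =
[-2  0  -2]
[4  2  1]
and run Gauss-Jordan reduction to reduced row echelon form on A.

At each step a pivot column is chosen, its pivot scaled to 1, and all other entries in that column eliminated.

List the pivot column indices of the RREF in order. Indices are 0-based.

pivot columns: 0, 1

[1] R0 /= -2  ⇒  (1, 0, 1)
     R1 -= 4·R0  ⇒  (0, 2, -3)
[2] R1 /= 2  ⇒  (0, 1, -3/2)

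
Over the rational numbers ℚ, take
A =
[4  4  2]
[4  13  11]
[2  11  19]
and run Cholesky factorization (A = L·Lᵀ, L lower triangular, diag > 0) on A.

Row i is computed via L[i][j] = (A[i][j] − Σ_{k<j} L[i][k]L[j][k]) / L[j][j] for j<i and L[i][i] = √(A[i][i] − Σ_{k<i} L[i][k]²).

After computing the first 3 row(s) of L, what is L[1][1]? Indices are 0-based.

Step 1: L[0][0] = √(4) = 2.
  L[1][0] = (4) / L[0][0] = 2.
Step 2: L[1][1] = √(9) = 3.
  L[2][0] = (2) / L[0][0] = 1.
  L[2][1] = (9) / L[1][1] = 3.
Step 3: L[2][2] = √(9) = 3.

L[1][1] = 3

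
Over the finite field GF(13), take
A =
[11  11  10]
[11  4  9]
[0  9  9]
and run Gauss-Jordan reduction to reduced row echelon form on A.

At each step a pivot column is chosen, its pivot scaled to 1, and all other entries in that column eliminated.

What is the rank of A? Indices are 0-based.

rank = 3

step 1: normalize row 0 (÷11) = (1, 1, 8)
  row 1: subtract 11×row0 = (0, 6, 12)
step 2: normalize row 1 (÷6) = (0, 1, 2)
  row 0: subtract 1×row1 = (1, 0, 6)
  row 2: subtract 9×row1 = (0, 0, 4)
step 3: normalize row 2 (÷4) = (0, 0, 1)
  row 0: subtract 6×row2 = (1, 0, 0)
  row 1: subtract 2×row2 = (0, 1, 0)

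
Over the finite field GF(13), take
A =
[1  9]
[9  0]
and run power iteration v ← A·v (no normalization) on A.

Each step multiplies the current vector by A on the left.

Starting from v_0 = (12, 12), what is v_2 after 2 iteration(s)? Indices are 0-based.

v_0 = (12, 12).
v_1 = A·v_0 = (3, 4).
v_2 = A·v_1 = (0, 1).

v_2 = (0, 1)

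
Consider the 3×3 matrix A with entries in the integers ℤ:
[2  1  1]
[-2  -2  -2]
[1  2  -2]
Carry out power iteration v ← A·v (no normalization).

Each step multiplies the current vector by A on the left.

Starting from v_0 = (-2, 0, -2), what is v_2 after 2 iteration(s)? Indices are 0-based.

v_0 = (-2, 0, -2).
v_1 = A·v_0 = (-6, 8, 2).
v_2 = A·v_1 = (-2, -8, 6).

v_2 = (-2, -8, 6)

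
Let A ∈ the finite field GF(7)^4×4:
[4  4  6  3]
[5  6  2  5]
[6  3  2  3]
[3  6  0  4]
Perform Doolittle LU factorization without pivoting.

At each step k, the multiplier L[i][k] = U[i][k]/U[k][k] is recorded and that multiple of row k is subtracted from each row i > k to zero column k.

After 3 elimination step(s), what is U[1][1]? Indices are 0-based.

k=0: U[0][0]=4
  eliminate (1,0): mult=3, new row 1: (0, 1, 5, 3); set L[1][0]=3
  eliminate (2,0): mult=5, new row 2: (0, 4, 0, 2); set L[2][0]=5
  eliminate (3,0): mult=6, new row 3: (0, 3, 6, 0); set L[3][0]=6
k=1: U[1][1]=1
  eliminate (2,1): mult=4, new row 2: (0, 0, 1, 4); set L[2][1]=4
  eliminate (3,1): mult=3, new row 3: (0, 0, 5, 5); set L[3][1]=3
k=2: U[2][2]=1
  eliminate (3,2): mult=5, new row 3: (0, 0, 0, 6); set L[3][2]=5

U[1][1] = 1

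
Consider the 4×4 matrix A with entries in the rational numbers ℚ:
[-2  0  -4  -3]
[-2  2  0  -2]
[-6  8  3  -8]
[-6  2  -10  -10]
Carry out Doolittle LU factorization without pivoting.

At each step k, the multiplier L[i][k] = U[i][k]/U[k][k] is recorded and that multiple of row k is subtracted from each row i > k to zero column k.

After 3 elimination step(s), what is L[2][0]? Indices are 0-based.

L[2][0] = 3

Step 1: pivot at (0,0) is -2.
  row1 ← row1 − (1)·row0  ⇒  L[1][0]=1, U row1=(0, 2, 4, 1)
  row2 ← row2 − (3)·row0  ⇒  L[2][0]=3, U row2=(0, 8, 15, 1)
  row3 ← row3 − (3)·row0  ⇒  L[3][0]=3, U row3=(0, 2, 2, -1)
Step 2: pivot at (1,1) is 2.
  row2 ← row2 − (4)·row1  ⇒  L[2][1]=4, U row2=(0, 0, -1, -3)
  row3 ← row3 − (1)·row1  ⇒  L[3][1]=1, U row3=(0, 0, -2, -2)
Step 3: pivot at (2,2) is -1.
  row3 ← row3 − (2)·row2  ⇒  L[3][2]=2, U row3=(0, 0, 0, 4)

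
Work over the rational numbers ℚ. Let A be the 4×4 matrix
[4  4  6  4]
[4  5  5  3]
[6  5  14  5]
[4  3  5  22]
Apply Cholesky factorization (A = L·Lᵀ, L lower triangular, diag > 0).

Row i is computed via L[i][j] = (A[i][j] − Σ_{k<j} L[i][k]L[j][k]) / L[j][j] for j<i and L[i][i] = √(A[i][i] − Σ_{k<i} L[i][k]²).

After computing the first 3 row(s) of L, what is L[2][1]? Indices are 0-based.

L[2][1] = -1

Step 1: L[0][0] = √(4) = 2.
  L[1][0] = (4) / L[0][0] = 2.
Step 2: L[1][1] = √(1) = 1.
  L[2][0] = (6) / L[0][0] = 3.
  L[2][1] = (-1) / L[1][1] = -1.
Step 3: L[2][2] = √(4) = 2.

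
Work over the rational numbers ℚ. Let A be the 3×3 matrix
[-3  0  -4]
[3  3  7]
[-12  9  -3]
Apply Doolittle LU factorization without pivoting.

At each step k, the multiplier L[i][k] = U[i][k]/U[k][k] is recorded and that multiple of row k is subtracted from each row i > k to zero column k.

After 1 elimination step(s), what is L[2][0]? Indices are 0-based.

L[2][0] = 4

k=0: U[0][0]=-3
  eliminate (1,0): mult=-1, new row 1: (0, 3, 3); set L[1][0]=-1
  eliminate (2,0): mult=4, new row 2: (0, 9, 13); set L[2][0]=4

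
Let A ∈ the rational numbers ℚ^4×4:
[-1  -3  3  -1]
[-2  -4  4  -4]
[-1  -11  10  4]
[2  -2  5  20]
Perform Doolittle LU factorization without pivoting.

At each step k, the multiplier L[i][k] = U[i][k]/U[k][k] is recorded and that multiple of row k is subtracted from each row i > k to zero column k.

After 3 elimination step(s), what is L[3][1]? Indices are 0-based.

k=0: U[0][0]=-1
  eliminate (1,0): mult=2, new row 1: (0, 2, -2, -2); set L[1][0]=2
  eliminate (2,0): mult=1, new row 2: (0, -8, 7, 5); set L[2][0]=1
  eliminate (3,0): mult=-2, new row 3: (0, -8, 11, 18); set L[3][0]=-2
k=1: U[1][1]=2
  eliminate (2,1): mult=-4, new row 2: (0, 0, -1, -3); set L[2][1]=-4
  eliminate (3,1): mult=-4, new row 3: (0, 0, 3, 10); set L[3][1]=-4
k=2: U[2][2]=-1
  eliminate (3,2): mult=-3, new row 3: (0, 0, 0, 1); set L[3][2]=-3

L[3][1] = -4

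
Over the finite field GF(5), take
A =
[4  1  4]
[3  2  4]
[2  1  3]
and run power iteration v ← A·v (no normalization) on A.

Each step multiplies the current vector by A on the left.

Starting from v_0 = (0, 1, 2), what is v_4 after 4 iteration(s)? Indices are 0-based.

v_4 = (1, 2, 2)

v_0 = (0, 1, 2).
v_1 = A·v_0 = (4, 0, 2).
v_2 = A·v_1 = (4, 0, 4).
v_3 = A·v_2 = (2, 3, 0).
v_4 = A·v_3 = (1, 2, 2).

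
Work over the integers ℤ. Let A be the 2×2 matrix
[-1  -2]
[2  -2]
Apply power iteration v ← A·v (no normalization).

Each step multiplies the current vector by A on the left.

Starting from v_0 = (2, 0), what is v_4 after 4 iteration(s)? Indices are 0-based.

v_4 = (-54, 36)

v_0 = (2, 0).
v_1 = A·v_0 = (-2, 4).
v_2 = A·v_1 = (-6, -12).
v_3 = A·v_2 = (30, 12).
v_4 = A·v_3 = (-54, 36).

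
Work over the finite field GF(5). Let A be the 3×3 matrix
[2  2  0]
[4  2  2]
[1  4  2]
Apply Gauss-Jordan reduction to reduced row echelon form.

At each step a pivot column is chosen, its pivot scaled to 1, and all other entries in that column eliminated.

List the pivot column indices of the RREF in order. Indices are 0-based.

pivot columns: 0, 1

pivot(0,0)=2: scale R0 → (1, 1, 0)
  clear (1,0): R1 −= (4)R0 → (0, 3, 2)
  clear (2,0): R2 −= (1)R0 → (0, 3, 2)
pivot(1,1)=3: scale R1 → (0, 1, 4)
  clear (0,1): R0 −= (1)R1 → (1, 0, 1)
  clear (2,1): R2 −= (3)R1 → (0, 0, 0)
col 2: no nonzero at/below row 2; advance.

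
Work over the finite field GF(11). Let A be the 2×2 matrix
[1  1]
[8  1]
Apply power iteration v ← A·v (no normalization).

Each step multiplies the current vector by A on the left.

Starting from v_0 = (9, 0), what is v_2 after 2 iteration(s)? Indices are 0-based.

v_2 = (4, 1)

v_0 = (9, 0).
v_1 = A·v_0 = (9, 6).
v_2 = A·v_1 = (4, 1).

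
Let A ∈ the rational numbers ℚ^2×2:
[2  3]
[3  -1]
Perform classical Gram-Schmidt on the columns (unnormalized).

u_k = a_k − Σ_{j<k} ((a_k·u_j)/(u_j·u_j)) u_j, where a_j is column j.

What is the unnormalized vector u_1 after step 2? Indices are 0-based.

Step 1: u_0 = a_0 = (2, 3).
Step 2: u_1 = a_1 − (3/13)·u_0 = (33/13, -22/13).

u_1 = (33/13, -22/13)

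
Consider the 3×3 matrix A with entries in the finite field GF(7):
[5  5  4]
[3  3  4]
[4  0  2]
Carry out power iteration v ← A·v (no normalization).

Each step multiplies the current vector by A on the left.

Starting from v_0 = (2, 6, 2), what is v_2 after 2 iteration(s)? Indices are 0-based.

v_0 = (2, 6, 2).
v_1 = A·v_0 = (6, 4, 5).
v_2 = A·v_1 = (0, 1, 6).

v_2 = (0, 1, 6)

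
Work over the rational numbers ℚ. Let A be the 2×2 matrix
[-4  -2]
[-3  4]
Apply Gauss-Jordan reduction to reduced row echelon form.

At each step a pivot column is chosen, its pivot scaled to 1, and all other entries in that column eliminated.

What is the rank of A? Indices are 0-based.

rank = 2

[1] R0 /= -4  ⇒  (1, 1/2)
     R1 -= -3·R0  ⇒  (0, 11/2)
[2] R1 /= 11/2  ⇒  (0, 1)
     R0 -= 1/2·R1  ⇒  (1, 0)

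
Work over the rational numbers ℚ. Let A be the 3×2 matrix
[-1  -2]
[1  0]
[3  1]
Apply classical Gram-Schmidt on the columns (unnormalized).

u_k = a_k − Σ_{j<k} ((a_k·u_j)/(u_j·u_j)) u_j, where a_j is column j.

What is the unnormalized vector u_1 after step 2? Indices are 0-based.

Step 1: u_0 = a_0 = (-1, 1, 3).
Step 2: u_1 = a_1 − (5/11)·u_0 = (-17/11, -5/11, -4/11).

u_1 = (-17/11, -5/11, -4/11)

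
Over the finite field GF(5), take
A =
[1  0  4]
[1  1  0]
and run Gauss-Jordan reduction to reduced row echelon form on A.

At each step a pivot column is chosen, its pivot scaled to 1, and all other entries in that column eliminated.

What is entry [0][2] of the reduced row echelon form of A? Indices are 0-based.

M[0][2] = 4

pivot(0,0)=1: scale R0 → (1, 0, 4)
  clear (1,0): R1 −= (1)R0 → (0, 1, 1)
pivot(1,1)=1: scale R1 → (0, 1, 1)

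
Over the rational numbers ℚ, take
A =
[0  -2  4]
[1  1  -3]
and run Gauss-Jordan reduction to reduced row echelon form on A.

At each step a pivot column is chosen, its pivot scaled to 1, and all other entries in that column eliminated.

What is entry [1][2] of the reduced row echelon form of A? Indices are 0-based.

pivot(0,0): swap R0↔R1
pivot(0,0)=1: scale R0 → (1, 1, -3)
pivot(1,1)=-2: scale R1 → (0, 1, -2)
  clear (0,1): R0 −= (1)R1 → (1, 0, -1)

M[1][2] = -2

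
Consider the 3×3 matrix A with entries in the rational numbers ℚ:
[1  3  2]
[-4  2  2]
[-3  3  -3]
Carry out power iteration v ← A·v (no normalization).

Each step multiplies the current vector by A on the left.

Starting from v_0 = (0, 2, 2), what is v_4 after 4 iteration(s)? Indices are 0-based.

v_4 = (-950, -504, 30)

v_0 = (0, 2, 2).
v_1 = A·v_0 = (10, 8, 0).
v_2 = A·v_1 = (34, -24, -6).
v_3 = A·v_2 = (-50, -196, -156).
v_4 = A·v_3 = (-950, -504, 30).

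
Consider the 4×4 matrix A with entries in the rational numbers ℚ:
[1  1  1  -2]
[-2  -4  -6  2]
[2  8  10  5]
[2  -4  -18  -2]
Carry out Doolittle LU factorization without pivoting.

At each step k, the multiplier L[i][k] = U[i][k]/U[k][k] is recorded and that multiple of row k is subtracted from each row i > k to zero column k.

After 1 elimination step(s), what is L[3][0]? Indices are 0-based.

L[3][0] = 2

Step 1: pivot at (0,0) is 1.
  row1 ← row1 − (-2)·row0  ⇒  L[1][0]=-2, U row1=(0, -2, -4, -2)
  row2 ← row2 − (2)·row0  ⇒  L[2][0]=2, U row2=(0, 6, 8, 9)
  row3 ← row3 − (2)·row0  ⇒  L[3][0]=2, U row3=(0, -6, -20, 2)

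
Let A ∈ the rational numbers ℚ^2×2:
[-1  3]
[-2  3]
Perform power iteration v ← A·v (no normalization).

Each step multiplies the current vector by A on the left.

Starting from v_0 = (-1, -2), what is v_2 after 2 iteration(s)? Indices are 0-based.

v_2 = (-7, -2)

v_0 = (-1, -2).
v_1 = A·v_0 = (-5, -4).
v_2 = A·v_1 = (-7, -2).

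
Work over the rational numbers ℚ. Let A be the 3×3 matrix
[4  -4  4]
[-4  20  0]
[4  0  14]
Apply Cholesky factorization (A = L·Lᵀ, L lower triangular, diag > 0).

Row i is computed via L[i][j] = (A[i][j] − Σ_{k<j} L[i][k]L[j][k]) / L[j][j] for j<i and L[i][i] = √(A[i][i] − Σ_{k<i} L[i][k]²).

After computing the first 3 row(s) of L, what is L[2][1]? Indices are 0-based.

L[2][1] = 1

Step 1: L[0][0] = √(4) = 2.
  L[1][0] = (-4) / L[0][0] = -2.
Step 2: L[1][1] = √(16) = 4.
  L[2][0] = (4) / L[0][0] = 2.
  L[2][1] = (4) / L[1][1] = 1.
Step 3: L[2][2] = √(9) = 3.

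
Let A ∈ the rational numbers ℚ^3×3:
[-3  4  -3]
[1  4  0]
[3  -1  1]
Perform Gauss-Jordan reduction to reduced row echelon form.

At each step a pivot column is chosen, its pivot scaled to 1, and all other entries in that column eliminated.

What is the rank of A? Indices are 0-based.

step 1: normalize row 0 (÷-3) = (1, -4/3, 1)
  row 1: subtract 1×row0 = (0, 16/3, -1)
  row 2: subtract 3×row0 = (0, 3, -2)
step 2: normalize row 1 (÷16/3) = (0, 1, -3/16)
  row 0: subtract -4/3×row1 = (1, 0, 3/4)
  row 2: subtract 3×row1 = (0, 0, -23/16)
step 3: normalize row 2 (÷-23/16) = (0, 0, 1)
  row 0: subtract 3/4×row2 = (1, 0, 0)
  row 1: subtract -3/16×row2 = (0, 1, 0)

rank = 3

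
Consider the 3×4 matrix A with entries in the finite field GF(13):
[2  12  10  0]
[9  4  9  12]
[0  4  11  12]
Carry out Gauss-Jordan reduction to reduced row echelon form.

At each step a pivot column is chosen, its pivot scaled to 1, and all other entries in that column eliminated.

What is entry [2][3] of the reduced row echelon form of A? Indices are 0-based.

[1] R0 /= 2  ⇒  (1, 6, 5, 0)
     R1 -= 9·R0  ⇒  (0, 2, 3, 12)
[2] R1 /= 2  ⇒  (0, 1, 8, 6)
     R0 -= 6·R1  ⇒  (1, 0, 9, 3)
     R2 -= 4·R1  ⇒  (0, 0, 5, 1)
[3] R2 /= 5  ⇒  (0, 0, 1, 8)
     R0 -= 9·R2  ⇒  (1, 0, 0, 9)
     R1 -= 8·R2  ⇒  (0, 1, 0, 7)

M[2][3] = 8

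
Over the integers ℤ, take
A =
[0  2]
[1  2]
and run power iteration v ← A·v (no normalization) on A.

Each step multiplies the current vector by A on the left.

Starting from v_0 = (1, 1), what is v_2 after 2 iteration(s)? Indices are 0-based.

v_0 = (1, 1).
v_1 = A·v_0 = (2, 3).
v_2 = A·v_1 = (6, 8).

v_2 = (6, 8)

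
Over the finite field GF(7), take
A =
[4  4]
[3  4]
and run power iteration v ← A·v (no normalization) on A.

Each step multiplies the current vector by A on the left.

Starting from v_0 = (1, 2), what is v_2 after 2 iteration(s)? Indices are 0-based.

v_2 = (1, 3)

v_0 = (1, 2).
v_1 = A·v_0 = (5, 4).
v_2 = A·v_1 = (1, 3).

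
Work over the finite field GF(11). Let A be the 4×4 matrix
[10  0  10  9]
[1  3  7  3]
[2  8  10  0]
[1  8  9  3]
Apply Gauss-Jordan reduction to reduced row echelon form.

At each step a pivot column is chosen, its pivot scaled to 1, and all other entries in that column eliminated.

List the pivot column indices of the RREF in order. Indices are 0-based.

pivot columns: 0, 1, 2, 3

step 1: normalize row 0 (÷10) = (1, 0, 1, 2)
  row 1: subtract 1×row0 = (0, 3, 6, 1)
  row 2: subtract 2×row0 = (0, 8, 8, 7)
  row 3: subtract 1×row0 = (0, 8, 8, 1)
step 2: normalize row 1 (÷3) = (0, 1, 2, 4)
  row 2: subtract 8×row1 = (0, 0, 3, 8)
  row 3: subtract 8×row1 = (0, 0, 3, 2)
step 3: normalize row 2 (÷3) = (0, 0, 1, 10)
  row 0: subtract 1×row2 = (1, 0, 0, 3)
  row 1: subtract 2×row2 = (0, 1, 0, 6)
  row 3: subtract 3×row2 = (0, 0, 0, 5)
step 4: normalize row 3 (÷5) = (0, 0, 0, 1)
  row 0: subtract 3×row3 = (1, 0, 0, 0)
  row 1: subtract 6×row3 = (0, 1, 0, 0)
  row 2: subtract 10×row3 = (0, 0, 1, 0)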